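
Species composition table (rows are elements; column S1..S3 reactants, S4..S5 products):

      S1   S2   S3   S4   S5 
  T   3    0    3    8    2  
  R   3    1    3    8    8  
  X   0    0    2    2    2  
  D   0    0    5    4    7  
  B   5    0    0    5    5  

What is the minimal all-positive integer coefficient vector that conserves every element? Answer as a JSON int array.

T: 3·3+6·0+3·3 = 18 | 2·8+1·2 = 18
R: 3·3+6·1+3·3 = 24 | 2·8+1·8 = 24
X: 3·0+6·0+3·2 = 6 | 2·2+1·2 = 6
D: 3·0+6·0+3·5 = 15 | 2·4+1·7 = 15
B: 3·5+6·0+3·0 = 15 | 2·5+1·5 = 15
gcd(3,6,3,2,1) = 1

Coefficients: [3, 6, 3, 2, 1]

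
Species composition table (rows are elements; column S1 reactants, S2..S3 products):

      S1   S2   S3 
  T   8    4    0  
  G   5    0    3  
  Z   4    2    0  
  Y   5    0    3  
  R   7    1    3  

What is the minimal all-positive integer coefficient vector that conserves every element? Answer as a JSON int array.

T: 3·8 = 24 | 6·4+5·0 = 24
G: 3·5 = 15 | 6·0+5·3 = 15
Z: 3·4 = 12 | 6·2+5·0 = 12
Y: 3·5 = 15 | 6·0+5·3 = 15
R: 3·7 = 21 | 6·1+5·3 = 21
gcd(3,6,5) = 1

Coefficients: [3, 6, 5]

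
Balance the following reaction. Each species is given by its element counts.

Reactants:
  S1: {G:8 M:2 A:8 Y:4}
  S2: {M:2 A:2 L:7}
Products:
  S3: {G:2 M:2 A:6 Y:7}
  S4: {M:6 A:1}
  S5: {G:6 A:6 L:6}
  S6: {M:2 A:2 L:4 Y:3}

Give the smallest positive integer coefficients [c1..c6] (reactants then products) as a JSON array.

Coefficients: [4, 6, 1, 2, 5, 3]

G: 4·8+6·0 = 32 | 1·2+2·0+5·6+3·0 = 32
M: 4·2+6·2 = 20 | 1·2+2·6+5·0+3·2 = 20
A: 4·8+6·2 = 44 | 1·6+2·1+5·6+3·2 = 44
L: 4·0+6·7 = 42 | 1·0+2·0+5·6+3·4 = 42
Y: 4·4+6·0 = 16 | 1·7+2·0+5·0+3·3 = 16
gcd(4,6,1,2,5,3) = 1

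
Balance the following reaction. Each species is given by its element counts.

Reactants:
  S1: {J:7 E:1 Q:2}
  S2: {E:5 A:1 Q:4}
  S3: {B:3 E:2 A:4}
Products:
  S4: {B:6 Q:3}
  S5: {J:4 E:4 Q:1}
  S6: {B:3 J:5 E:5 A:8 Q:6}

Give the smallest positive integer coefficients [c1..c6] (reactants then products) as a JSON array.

B: 5·0+4·0+5·3 = 15 | 1·6+5·0+3·3 = 15
J: 5·7+4·0+5·0 = 35 | 1·0+5·4+3·5 = 35
E: 5·1+4·5+5·2 = 35 | 1·0+5·4+3·5 = 35
A: 5·0+4·1+5·4 = 24 | 1·0+5·0+3·8 = 24
Q: 5·2+4·4+5·0 = 26 | 1·3+5·1+3·6 = 26
gcd(5,4,5,1,5,3) = 1

Coefficients: [5, 4, 5, 1, 5, 3]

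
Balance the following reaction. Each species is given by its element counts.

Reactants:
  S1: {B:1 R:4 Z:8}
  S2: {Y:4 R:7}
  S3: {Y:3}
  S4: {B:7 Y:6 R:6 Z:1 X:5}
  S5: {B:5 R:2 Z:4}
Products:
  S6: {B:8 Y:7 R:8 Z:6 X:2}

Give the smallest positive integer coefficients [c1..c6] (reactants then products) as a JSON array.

B: 1·1+2·0+5·0+2·7+5·5 = 40 | 5·8 = 40
Y: 1·0+2·4+5·3+2·6+5·0 = 35 | 5·7 = 35
R: 1·4+2·7+5·0+2·6+5·2 = 40 | 5·8 = 40
Z: 1·8+2·0+5·0+2·1+5·4 = 30 | 5·6 = 30
X: 1·0+2·0+5·0+2·5+5·0 = 10 | 5·2 = 10
gcd(1,2,5,2,5,5) = 1

Coefficients: [1, 2, 5, 2, 5, 5]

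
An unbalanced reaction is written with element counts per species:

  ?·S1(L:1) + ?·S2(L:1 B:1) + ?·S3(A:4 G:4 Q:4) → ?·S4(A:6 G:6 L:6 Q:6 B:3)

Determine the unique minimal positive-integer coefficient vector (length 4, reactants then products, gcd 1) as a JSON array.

A: 6·0+6·0+3·4 = 12 | 2·6 = 12
G: 6·0+6·0+3·4 = 12 | 2·6 = 12
L: 6·1+6·1+3·0 = 12 | 2·6 = 12
Q: 6·0+6·0+3·4 = 12 | 2·6 = 12
B: 6·0+6·1+3·0 = 6 | 2·3 = 6
gcd(6,6,3,2) = 1

Coefficients: [6, 6, 3, 2]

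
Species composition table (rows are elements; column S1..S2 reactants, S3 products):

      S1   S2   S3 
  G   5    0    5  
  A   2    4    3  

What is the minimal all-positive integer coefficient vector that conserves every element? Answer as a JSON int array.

G: 4·5+1·0 = 20 | 4·5 = 20
A: 4·2+1·4 = 12 | 4·3 = 12
gcd(4,1,4) = 1

Coefficients: [4, 1, 4]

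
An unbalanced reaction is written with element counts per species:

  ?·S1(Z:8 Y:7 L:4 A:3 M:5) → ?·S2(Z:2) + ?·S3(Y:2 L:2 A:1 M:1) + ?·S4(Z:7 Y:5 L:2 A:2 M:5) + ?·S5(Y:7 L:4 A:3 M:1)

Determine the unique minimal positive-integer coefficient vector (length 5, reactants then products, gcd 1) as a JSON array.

Coefficients: [5, 6, 4, 4, 1]

Z: 5·8 = 40 | 6·2+4·0+4·7+1·0 = 40
Y: 5·7 = 35 | 6·0+4·2+4·5+1·7 = 35
L: 5·4 = 20 | 6·0+4·2+4·2+1·4 = 20
A: 5·3 = 15 | 6·0+4·1+4·2+1·3 = 15
M: 5·5 = 25 | 6·0+4·1+4·5+1·1 = 25
gcd(5,6,4,4,1) = 1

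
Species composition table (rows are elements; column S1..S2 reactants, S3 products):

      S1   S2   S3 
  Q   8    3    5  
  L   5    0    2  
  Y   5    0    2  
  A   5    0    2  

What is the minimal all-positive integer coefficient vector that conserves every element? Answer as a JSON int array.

Q: 2·8+3·3 = 25 | 5·5 = 25
L: 2·5+3·0 = 10 | 5·2 = 10
Y: 2·5+3·0 = 10 | 5·2 = 10
A: 2·5+3·0 = 10 | 5·2 = 10
gcd(2,3,5) = 1

Coefficients: [2, 3, 5]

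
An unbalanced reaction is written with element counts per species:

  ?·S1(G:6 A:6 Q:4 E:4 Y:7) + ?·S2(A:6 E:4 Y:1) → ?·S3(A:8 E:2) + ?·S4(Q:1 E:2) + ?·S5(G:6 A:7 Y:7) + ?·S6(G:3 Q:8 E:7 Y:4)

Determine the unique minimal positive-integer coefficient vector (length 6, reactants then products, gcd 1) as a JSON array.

G: 5·6+1·0 = 30 | 1·0+4·0+4·6+2·3 = 30
A: 5·6+1·6 = 36 | 1·8+4·0+4·7+2·0 = 36
Q: 5·4+1·0 = 20 | 1·0+4·1+4·0+2·8 = 20
E: 5·4+1·4 = 24 | 1·2+4·2+4·0+2·7 = 24
Y: 5·7+1·1 = 36 | 1·0+4·0+4·7+2·4 = 36
gcd(5,1,1,4,4,2) = 1

Coefficients: [5, 1, 1, 4, 4, 2]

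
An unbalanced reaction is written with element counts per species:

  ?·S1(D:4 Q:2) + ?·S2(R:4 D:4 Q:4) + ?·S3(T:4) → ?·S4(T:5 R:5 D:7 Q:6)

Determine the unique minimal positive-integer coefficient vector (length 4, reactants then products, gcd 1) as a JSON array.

T: 2·0+5·0+5·4 = 20 | 4·5 = 20
R: 2·0+5·4+5·0 = 20 | 4·5 = 20
D: 2·4+5·4+5·0 = 28 | 4·7 = 28
Q: 2·2+5·4+5·0 = 24 | 4·6 = 24
gcd(2,5,5,4) = 1

Coefficients: [2, 5, 5, 4]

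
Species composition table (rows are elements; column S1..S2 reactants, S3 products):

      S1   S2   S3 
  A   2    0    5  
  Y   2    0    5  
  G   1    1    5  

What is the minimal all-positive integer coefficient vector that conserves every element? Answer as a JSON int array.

Coefficients: [5, 5, 2]

A: 5·2+5·0 = 10 | 2·5 = 10
Y: 5·2+5·0 = 10 | 2·5 = 10
G: 5·1+5·1 = 10 | 2·5 = 10
gcd(5,5,2) = 1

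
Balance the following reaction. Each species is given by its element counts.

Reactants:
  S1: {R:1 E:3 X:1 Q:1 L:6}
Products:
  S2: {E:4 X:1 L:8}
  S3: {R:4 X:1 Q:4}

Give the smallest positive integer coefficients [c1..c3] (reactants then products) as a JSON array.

Coefficients: [4, 3, 1]

R: 4·1 = 4 | 3·0+1·4 = 4
E: 4·3 = 12 | 3·4+1·0 = 12
X: 4·1 = 4 | 3·1+1·1 = 4
Q: 4·1 = 4 | 3·0+1·4 = 4
L: 4·6 = 24 | 3·8+1·0 = 24
gcd(4,3,1) = 1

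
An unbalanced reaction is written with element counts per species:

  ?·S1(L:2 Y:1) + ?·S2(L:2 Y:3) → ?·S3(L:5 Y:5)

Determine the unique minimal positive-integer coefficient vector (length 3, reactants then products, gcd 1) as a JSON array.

L: 5·2+5·2 = 20 | 4·5 = 20
Y: 5·1+5·3 = 20 | 4·5 = 20
gcd(5,5,4) = 1

Coefficients: [5, 5, 4]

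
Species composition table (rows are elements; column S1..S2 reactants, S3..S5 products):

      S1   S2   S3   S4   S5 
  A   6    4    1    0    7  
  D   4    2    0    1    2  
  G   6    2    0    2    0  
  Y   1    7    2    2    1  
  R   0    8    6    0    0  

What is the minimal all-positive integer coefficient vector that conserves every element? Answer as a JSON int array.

A: 1·6+3·4 = 18 | 4·1+6·0+2·7 = 18
D: 1·4+3·2 = 10 | 4·0+6·1+2·2 = 10
G: 1·6+3·2 = 12 | 4·0+6·2+2·0 = 12
Y: 1·1+3·7 = 22 | 4·2+6·2+2·1 = 22
R: 1·0+3·8 = 24 | 4·6+6·0+2·0 = 24
gcd(1,3,4,6,2) = 1

Coefficients: [1, 3, 4, 6, 2]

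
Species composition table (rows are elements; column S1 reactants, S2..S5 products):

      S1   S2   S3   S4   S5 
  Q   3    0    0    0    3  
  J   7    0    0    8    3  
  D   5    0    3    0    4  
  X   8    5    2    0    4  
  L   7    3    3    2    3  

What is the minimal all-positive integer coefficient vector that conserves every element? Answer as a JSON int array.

Coefficients: [6, 4, 2, 3, 6]

Q: 6·3 = 18 | 4·0+2·0+3·0+6·3 = 18
J: 6·7 = 42 | 4·0+2·0+3·8+6·3 = 42
D: 6·5 = 30 | 4·0+2·3+3·0+6·4 = 30
X: 6·8 = 48 | 4·5+2·2+3·0+6·4 = 48
L: 6·7 = 42 | 4·3+2·3+3·2+6·3 = 42
gcd(6,4,2,3,6) = 1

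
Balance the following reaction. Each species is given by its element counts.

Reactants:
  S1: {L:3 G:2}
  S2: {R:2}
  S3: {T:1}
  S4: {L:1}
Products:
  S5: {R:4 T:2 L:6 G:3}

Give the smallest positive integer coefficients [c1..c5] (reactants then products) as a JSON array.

Coefficients: [3, 4, 4, 3, 2]

R: 3·0+4·2+4·0+3·0 = 8 | 2·4 = 8
T: 3·0+4·0+4·1+3·0 = 4 | 2·2 = 4
L: 3·3+4·0+4·0+3·1 = 12 | 2·6 = 12
G: 3·2+4·0+4·0+3·0 = 6 | 2·3 = 6
gcd(3,4,4,3,2) = 1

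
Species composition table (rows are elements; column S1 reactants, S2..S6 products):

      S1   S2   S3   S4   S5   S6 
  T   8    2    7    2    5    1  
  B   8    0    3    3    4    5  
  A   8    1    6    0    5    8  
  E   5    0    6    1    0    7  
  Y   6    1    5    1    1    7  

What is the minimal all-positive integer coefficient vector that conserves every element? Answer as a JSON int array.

T: 5·8 = 40 | 3·2+1·7+5·2+3·5+2·1 = 40
B: 5·8 = 40 | 3·0+1·3+5·3+3·4+2·5 = 40
A: 5·8 = 40 | 3·1+1·6+5·0+3·5+2·8 = 40
E: 5·5 = 25 | 3·0+1·6+5·1+3·0+2·7 = 25
Y: 5·6 = 30 | 3·1+1·5+5·1+3·1+2·7 = 30
gcd(5,3,1,5,3,2) = 1

Coefficients: [5, 3, 1, 5, 3, 2]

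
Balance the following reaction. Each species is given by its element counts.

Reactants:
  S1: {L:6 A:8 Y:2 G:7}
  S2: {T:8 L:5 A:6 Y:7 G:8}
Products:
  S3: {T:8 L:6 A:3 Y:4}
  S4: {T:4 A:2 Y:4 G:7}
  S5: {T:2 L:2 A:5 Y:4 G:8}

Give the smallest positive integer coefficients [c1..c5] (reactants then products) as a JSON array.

Coefficients: [1, 6, 4, 1, 6]

T: 1·0+6·8 = 48 | 4·8+1·4+6·2 = 48
L: 1·6+6·5 = 36 | 4·6+1·0+6·2 = 36
A: 1·8+6·6 = 44 | 4·3+1·2+6·5 = 44
Y: 1·2+6·7 = 44 | 4·4+1·4+6·4 = 44
G: 1·7+6·8 = 55 | 4·0+1·7+6·8 = 55
gcd(1,6,4,1,6) = 1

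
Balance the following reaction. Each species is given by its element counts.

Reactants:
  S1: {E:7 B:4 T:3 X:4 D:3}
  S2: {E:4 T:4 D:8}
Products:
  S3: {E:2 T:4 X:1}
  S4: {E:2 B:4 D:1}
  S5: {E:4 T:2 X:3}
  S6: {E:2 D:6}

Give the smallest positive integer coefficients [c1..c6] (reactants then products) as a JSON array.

E: 2·7+4·4 = 30 | 5·2+2·2+1·4+6·2 = 30
B: 2·4+4·0 = 8 | 5·0+2·4+1·0+6·0 = 8
T: 2·3+4·4 = 22 | 5·4+2·0+1·2+6·0 = 22
X: 2·4+4·0 = 8 | 5·1+2·0+1·3+6·0 = 8
D: 2·3+4·8 = 38 | 5·0+2·1+1·0+6·6 = 38
gcd(2,4,5,2,1,6) = 1

Coefficients: [2, 4, 5, 2, 1, 6]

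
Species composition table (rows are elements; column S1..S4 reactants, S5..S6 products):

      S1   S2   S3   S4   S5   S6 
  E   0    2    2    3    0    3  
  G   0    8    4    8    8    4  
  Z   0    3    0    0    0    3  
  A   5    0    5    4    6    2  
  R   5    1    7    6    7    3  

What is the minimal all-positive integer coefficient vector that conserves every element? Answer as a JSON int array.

Coefficients: [5, 5, 1, 1, 4, 5]

E: 5·0+5·2+1·2+1·3 = 15 | 4·0+5·3 = 15
G: 5·0+5·8+1·4+1·8 = 52 | 4·8+5·4 = 52
Z: 5·0+5·3+1·0+1·0 = 15 | 4·0+5·3 = 15
A: 5·5+5·0+1·5+1·4 = 34 | 4·6+5·2 = 34
R: 5·5+5·1+1·7+1·6 = 43 | 4·7+5·3 = 43
gcd(5,5,1,1,4,5) = 1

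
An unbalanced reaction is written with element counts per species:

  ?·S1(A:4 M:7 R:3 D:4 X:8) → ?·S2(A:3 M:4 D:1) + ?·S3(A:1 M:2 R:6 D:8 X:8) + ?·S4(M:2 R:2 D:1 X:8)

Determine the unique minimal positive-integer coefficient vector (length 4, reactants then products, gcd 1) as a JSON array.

A: 4·4 = 16 | 5·3+1·1+3·0 = 16
M: 4·7 = 28 | 5·4+1·2+3·2 = 28
R: 4·3 = 12 | 5·0+1·6+3·2 = 12
D: 4·4 = 16 | 5·1+1·8+3·1 = 16
X: 4·8 = 32 | 5·0+1·8+3·8 = 32
gcd(4,5,1,3) = 1

Coefficients: [4, 5, 1, 3]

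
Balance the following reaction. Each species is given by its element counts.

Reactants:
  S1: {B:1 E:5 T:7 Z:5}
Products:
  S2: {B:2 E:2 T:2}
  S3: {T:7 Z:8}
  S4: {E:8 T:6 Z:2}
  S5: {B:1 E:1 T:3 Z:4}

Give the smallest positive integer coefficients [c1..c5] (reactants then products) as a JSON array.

B: 6·1 = 6 | 2·2+2·0+3·0+2·1 = 6
E: 6·5 = 30 | 2·2+2·0+3·8+2·1 = 30
T: 6·7 = 42 | 2·2+2·7+3·6+2·3 = 42
Z: 6·5 = 30 | 2·0+2·8+3·2+2·4 = 30
gcd(6,2,2,3,2) = 1

Coefficients: [6, 2, 2, 3, 2]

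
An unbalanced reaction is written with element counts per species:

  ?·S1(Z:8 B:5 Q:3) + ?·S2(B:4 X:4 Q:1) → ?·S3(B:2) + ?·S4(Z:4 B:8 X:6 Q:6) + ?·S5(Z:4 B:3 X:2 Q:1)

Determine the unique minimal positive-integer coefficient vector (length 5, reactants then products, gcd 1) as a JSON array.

Coefficients: [4, 6, 5, 2, 6]

Z: 4·8+6·0 = 32 | 5·0+2·4+6·4 = 32
B: 4·5+6·4 = 44 | 5·2+2·8+6·3 = 44
X: 4·0+6·4 = 24 | 5·0+2·6+6·2 = 24
Q: 4·3+6·1 = 18 | 5·0+2·6+6·1 = 18
gcd(4,6,5,2,6) = 1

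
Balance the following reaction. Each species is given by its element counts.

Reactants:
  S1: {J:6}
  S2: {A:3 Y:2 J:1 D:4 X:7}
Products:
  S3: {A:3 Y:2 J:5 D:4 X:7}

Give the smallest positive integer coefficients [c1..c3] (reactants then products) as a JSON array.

A: 2·0+3·3 = 9 | 3·3 = 9
Y: 2·0+3·2 = 6 | 3·2 = 6
J: 2·6+3·1 = 15 | 3·5 = 15
D: 2·0+3·4 = 12 | 3·4 = 12
X: 2·0+3·7 = 21 | 3·7 = 21
gcd(2,3,3) = 1

Coefficients: [2, 3, 3]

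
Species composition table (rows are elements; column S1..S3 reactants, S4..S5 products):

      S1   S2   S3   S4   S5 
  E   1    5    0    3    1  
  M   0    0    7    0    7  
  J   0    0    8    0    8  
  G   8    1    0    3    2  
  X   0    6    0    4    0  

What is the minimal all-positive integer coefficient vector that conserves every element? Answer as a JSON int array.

Coefficients: [3, 4, 5, 6, 5]

E: 3·1+4·5+5·0 = 23 | 6·3+5·1 = 23
M: 3·0+4·0+5·7 = 35 | 6·0+5·7 = 35
J: 3·0+4·0+5·8 = 40 | 6·0+5·8 = 40
G: 3·8+4·1+5·0 = 28 | 6·3+5·2 = 28
X: 3·0+4·6+5·0 = 24 | 6·4+5·0 = 24
gcd(3,4,5,6,5) = 1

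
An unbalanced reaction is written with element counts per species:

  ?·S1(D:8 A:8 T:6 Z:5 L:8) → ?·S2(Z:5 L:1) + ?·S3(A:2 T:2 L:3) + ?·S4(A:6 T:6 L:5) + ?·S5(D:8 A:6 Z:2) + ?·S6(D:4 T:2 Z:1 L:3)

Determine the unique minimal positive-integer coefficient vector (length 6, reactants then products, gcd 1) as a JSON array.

D: 5·8 = 40 | 3·0+5·0+2·0+3·8+4·4 = 40
A: 5·8 = 40 | 3·0+5·2+2·6+3·6+4·0 = 40
T: 5·6 = 30 | 3·0+5·2+2·6+3·0+4·2 = 30
Z: 5·5 = 25 | 3·5+5·0+2·0+3·2+4·1 = 25
L: 5·8 = 40 | 3·1+5·3+2·5+3·0+4·3 = 40
gcd(5,3,5,2,3,4) = 1

Coefficients: [5, 3, 5, 2, 3, 4]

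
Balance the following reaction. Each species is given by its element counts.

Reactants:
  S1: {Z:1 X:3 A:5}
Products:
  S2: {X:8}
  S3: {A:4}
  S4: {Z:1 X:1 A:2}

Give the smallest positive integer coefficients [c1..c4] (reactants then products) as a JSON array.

Z: 4·1 = 4 | 1·0+3·0+4·1 = 4
X: 4·3 = 12 | 1·8+3·0+4·1 = 12
A: 4·5 = 20 | 1·0+3·4+4·2 = 20
gcd(4,1,3,4) = 1

Coefficients: [4, 1, 3, 4]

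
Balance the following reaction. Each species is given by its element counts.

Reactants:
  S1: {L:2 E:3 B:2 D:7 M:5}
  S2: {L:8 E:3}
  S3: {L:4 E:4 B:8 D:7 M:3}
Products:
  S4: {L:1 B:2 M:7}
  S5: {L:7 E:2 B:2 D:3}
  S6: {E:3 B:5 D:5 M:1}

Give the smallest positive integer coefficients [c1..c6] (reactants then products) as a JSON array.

Coefficients: [1, 1, 5, 2, 4, 6]

L: 1·2+1·8+5·4 = 30 | 2·1+4·7+6·0 = 30
E: 1·3+1·3+5·4 = 26 | 2·0+4·2+6·3 = 26
B: 1·2+1·0+5·8 = 42 | 2·2+4·2+6·5 = 42
D: 1·7+1·0+5·7 = 42 | 2·0+4·3+6·5 = 42
M: 1·5+1·0+5·3 = 20 | 2·7+4·0+6·1 = 20
gcd(1,1,5,2,4,6) = 1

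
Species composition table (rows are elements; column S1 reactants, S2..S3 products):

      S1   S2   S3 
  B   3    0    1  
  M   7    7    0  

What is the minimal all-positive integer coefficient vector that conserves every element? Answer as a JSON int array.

Coefficients: [1, 1, 3]

B: 1·3 = 3 | 1·0+3·1 = 3
M: 1·7 = 7 | 1·7+3·0 = 7
gcd(1,1,3) = 1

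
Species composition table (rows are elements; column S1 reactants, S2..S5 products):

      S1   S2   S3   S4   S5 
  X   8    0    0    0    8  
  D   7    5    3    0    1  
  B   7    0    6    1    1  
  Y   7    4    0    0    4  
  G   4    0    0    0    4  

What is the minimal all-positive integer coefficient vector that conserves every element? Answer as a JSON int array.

X: 4·8 = 32 | 3·0+3·0+6·0+4·8 = 32
D: 4·7 = 28 | 3·5+3·3+6·0+4·1 = 28
B: 4·7 = 28 | 3·0+3·6+6·1+4·1 = 28
Y: 4·7 = 28 | 3·4+3·0+6·0+4·4 = 28
G: 4·4 = 16 | 3·0+3·0+6·0+4·4 = 16
gcd(4,3,3,6,4) = 1

Coefficients: [4, 3, 3, 6, 4]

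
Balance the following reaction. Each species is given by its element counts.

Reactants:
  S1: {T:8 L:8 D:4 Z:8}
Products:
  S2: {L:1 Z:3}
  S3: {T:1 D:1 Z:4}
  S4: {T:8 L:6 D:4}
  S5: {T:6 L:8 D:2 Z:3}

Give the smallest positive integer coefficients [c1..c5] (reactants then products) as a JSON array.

T: 5·8 = 40 | 6·0+4·1+3·8+2·6 = 40
L: 5·8 = 40 | 6·1+4·0+3·6+2·8 = 40
D: 5·4 = 20 | 6·0+4·1+3·4+2·2 = 20
Z: 5·8 = 40 | 6·3+4·4+3·0+2·3 = 40
gcd(5,6,4,3,2) = 1

Coefficients: [5, 6, 4, 3, 2]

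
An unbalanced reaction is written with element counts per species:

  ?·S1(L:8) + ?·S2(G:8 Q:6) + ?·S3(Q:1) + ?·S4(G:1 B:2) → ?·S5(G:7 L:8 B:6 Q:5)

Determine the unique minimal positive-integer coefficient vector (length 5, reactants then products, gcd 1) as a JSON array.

G: 2·0+1·8+4·0+6·1 = 14 | 2·7 = 14
L: 2·8+1·0+4·0+6·0 = 16 | 2·8 = 16
B: 2·0+1·0+4·0+6·2 = 12 | 2·6 = 12
Q: 2·0+1·6+4·1+6·0 = 10 | 2·5 = 10
gcd(2,1,4,6,2) = 1

Coefficients: [2, 1, 4, 6, 2]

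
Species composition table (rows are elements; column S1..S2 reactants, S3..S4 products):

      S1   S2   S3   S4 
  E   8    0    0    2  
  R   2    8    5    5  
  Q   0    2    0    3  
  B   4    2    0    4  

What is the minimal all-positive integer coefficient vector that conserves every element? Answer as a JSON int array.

Coefficients: [1, 6, 6, 4]

E: 1·8+6·0 = 8 | 6·0+4·2 = 8
R: 1·2+6·8 = 50 | 6·5+4·5 = 50
Q: 1·0+6·2 = 12 | 6·0+4·3 = 12
B: 1·4+6·2 = 16 | 6·0+4·4 = 16
gcd(1,6,6,4) = 1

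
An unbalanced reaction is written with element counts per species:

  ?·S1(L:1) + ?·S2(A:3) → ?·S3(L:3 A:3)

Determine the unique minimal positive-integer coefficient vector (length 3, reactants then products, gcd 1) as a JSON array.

Coefficients: [3, 1, 1]

L: 3·1+1·0 = 3 | 1·3 = 3
A: 3·0+1·3 = 3 | 1·3 = 3
gcd(3,1,1) = 1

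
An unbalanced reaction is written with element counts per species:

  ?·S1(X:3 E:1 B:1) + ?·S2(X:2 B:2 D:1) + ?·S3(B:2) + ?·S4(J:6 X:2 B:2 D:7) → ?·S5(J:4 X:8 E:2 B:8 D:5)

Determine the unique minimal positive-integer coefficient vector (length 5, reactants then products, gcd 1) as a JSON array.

J: 6·0+1·0+6·0+2·6 = 12 | 3·4 = 12
X: 6·3+1·2+6·0+2·2 = 24 | 3·8 = 24
E: 6·1+1·0+6·0+2·0 = 6 | 3·2 = 6
B: 6·1+1·2+6·2+2·2 = 24 | 3·8 = 24
D: 6·0+1·1+6·0+2·7 = 15 | 3·5 = 15
gcd(6,1,6,2,3) = 1

Coefficients: [6, 1, 6, 2, 3]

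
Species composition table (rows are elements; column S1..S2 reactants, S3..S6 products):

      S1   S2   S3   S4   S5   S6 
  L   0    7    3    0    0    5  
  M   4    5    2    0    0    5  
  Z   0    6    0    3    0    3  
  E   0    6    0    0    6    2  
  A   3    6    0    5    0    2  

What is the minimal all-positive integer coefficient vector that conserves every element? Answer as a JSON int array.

Coefficients: [1, 3, 2, 3, 2, 3]

L: 1·0+3·7 = 21 | 2·3+3·0+2·0+3·5 = 21
M: 1·4+3·5 = 19 | 2·2+3·0+2·0+3·5 = 19
Z: 1·0+3·6 = 18 | 2·0+3·3+2·0+3·3 = 18
E: 1·0+3·6 = 18 | 2·0+3·0+2·6+3·2 = 18
A: 1·3+3·6 = 21 | 2·0+3·5+2·0+3·2 = 21
gcd(1,3,2,3,2,3) = 1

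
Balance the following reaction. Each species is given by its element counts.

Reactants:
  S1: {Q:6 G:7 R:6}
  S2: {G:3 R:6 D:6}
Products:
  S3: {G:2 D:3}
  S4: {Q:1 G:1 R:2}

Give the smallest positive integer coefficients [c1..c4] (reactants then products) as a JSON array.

Q: 1·6+1·0 = 6 | 2·0+6·1 = 6
G: 1·7+1·3 = 10 | 2·2+6·1 = 10
R: 1·6+1·6 = 12 | 2·0+6·2 = 12
D: 1·0+1·6 = 6 | 2·3+6·0 = 6
gcd(1,1,2,6) = 1

Coefficients: [1, 1, 2, 6]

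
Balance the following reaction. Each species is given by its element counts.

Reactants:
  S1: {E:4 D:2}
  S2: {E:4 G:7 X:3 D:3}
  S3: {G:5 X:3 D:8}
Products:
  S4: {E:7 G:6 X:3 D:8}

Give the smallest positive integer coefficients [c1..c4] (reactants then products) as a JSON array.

E: 5·4+2·4+2·0 = 28 | 4·7 = 28
G: 5·0+2·7+2·5 = 24 | 4·6 = 24
X: 5·0+2·3+2·3 = 12 | 4·3 = 12
D: 5·2+2·3+2·8 = 32 | 4·8 = 32
gcd(5,2,2,4) = 1

Coefficients: [5, 2, 2, 4]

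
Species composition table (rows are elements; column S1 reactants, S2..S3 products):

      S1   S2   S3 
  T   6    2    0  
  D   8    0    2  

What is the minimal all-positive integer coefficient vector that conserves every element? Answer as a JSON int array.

T: 1·6 = 6 | 3·2+4·0 = 6
D: 1·8 = 8 | 3·0+4·2 = 8
gcd(1,3,4) = 1

Coefficients: [1, 3, 4]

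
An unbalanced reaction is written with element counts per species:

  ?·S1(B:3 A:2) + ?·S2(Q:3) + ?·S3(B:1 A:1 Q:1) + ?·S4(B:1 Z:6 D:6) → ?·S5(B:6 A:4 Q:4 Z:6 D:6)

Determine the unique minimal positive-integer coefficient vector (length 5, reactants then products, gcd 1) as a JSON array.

B: 3·3+2·0+6·1+3·1 = 18 | 3·6 = 18
A: 3·2+2·0+6·1+3·0 = 12 | 3·4 = 12
Q: 3·0+2·3+6·1+3·0 = 12 | 3·4 = 12
Z: 3·0+2·0+6·0+3·6 = 18 | 3·6 = 18
D: 3·0+2·0+6·0+3·6 = 18 | 3·6 = 18
gcd(3,2,6,3,3) = 1

Coefficients: [3, 2, 6, 3, 3]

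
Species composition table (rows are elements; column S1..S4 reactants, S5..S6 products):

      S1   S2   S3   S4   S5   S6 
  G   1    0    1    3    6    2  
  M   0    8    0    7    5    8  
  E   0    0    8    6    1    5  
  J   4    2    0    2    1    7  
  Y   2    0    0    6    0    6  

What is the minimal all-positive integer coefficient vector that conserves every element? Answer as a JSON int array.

G: 6·1+3·0+1·1+3·3 = 16 | 1·6+5·2 = 16
M: 6·0+3·8+1·0+3·7 = 45 | 1·5+5·8 = 45
E: 6·0+3·0+1·8+3·6 = 26 | 1·1+5·5 = 26
J: 6·4+3·2+1·0+3·2 = 36 | 1·1+5·7 = 36
Y: 6·2+3·0+1·0+3·6 = 30 | 1·0+5·6 = 30
gcd(6,3,1,3,1,5) = 1

Coefficients: [6, 3, 1, 3, 1, 5]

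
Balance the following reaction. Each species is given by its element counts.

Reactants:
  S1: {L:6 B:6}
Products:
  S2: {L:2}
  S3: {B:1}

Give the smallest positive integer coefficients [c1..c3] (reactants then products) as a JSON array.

L: 1·6 = 6 | 3·2+6·0 = 6
B: 1·6 = 6 | 3·0+6·1 = 6
gcd(1,3,6) = 1

Coefficients: [1, 3, 6]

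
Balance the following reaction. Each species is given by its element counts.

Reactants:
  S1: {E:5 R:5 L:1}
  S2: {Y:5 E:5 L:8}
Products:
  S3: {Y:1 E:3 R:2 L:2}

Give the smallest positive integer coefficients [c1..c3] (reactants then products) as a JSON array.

Coefficients: [2, 1, 5]

Y: 2·0+1·5 = 5 | 5·1 = 5
E: 2·5+1·5 = 15 | 5·3 = 15
R: 2·5+1·0 = 10 | 5·2 = 10
L: 2·1+1·8 = 10 | 5·2 = 10
gcd(2,1,5) = 1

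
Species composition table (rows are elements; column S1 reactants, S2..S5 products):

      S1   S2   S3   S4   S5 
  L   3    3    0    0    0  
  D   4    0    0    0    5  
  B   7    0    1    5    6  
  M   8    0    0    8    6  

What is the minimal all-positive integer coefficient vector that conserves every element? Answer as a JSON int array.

Coefficients: [5, 5, 1, 2, 4]

L: 5·3 = 15 | 5·3+1·0+2·0+4·0 = 15
D: 5·4 = 20 | 5·0+1·0+2·0+4·5 = 20
B: 5·7 = 35 | 5·0+1·1+2·5+4·6 = 35
M: 5·8 = 40 | 5·0+1·0+2·8+4·6 = 40
gcd(5,5,1,2,4) = 1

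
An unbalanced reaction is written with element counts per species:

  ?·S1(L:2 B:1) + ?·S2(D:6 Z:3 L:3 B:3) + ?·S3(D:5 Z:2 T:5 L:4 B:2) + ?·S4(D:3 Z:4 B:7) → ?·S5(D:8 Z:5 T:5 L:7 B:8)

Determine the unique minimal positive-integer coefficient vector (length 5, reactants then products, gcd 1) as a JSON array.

Coefficients: [6, 1, 5, 3, 5]

D: 6·0+1·6+5·5+3·3 = 40 | 5·8 = 40
Z: 6·0+1·3+5·2+3·4 = 25 | 5·5 = 25
T: 6·0+1·0+5·5+3·0 = 25 | 5·5 = 25
L: 6·2+1·3+5·4+3·0 = 35 | 5·7 = 35
B: 6·1+1·3+5·2+3·7 = 40 | 5·8 = 40
gcd(6,1,5,3,5) = 1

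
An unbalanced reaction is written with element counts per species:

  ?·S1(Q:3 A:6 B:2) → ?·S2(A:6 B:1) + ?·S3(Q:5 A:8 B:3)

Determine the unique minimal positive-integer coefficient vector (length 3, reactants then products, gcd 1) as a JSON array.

Q: 5·3 = 15 | 1·0+3·5 = 15
A: 5·6 = 30 | 1·6+3·8 = 30
B: 5·2 = 10 | 1·1+3·3 = 10
gcd(5,1,3) = 1

Coefficients: [5, 1, 3]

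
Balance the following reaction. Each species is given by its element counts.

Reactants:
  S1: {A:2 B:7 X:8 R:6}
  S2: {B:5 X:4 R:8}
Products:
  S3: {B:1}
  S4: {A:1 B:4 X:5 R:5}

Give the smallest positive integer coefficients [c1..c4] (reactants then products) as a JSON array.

Coefficients: [2, 1, 3, 4]

A: 2·2+1·0 = 4 | 3·0+4·1 = 4
B: 2·7+1·5 = 19 | 3·1+4·4 = 19
X: 2·8+1·4 = 20 | 3·0+4·5 = 20
R: 2·6+1·8 = 20 | 3·0+4·5 = 20
gcd(2,1,3,4) = 1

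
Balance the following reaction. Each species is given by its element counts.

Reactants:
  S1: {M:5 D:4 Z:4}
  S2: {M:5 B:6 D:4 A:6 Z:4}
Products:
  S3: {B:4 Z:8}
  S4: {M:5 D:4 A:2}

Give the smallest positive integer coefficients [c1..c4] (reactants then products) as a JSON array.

Coefficients: [4, 2, 3, 6]

M: 4·5+2·5 = 30 | 3·0+6·5 = 30
B: 4·0+2·6 = 12 | 3·4+6·0 = 12
D: 4·4+2·4 = 24 | 3·0+6·4 = 24
A: 4·0+2·6 = 12 | 3·0+6·2 = 12
Z: 4·4+2·4 = 24 | 3·8+6·0 = 24
gcd(4,2,3,6) = 1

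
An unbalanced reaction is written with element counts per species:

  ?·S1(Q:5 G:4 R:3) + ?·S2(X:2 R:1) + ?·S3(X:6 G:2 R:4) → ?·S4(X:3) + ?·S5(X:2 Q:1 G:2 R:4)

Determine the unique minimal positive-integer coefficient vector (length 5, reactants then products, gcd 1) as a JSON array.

X: 1·0+5·2+3·6 = 28 | 6·3+5·2 = 28
Q: 1·5+5·0+3·0 = 5 | 6·0+5·1 = 5
G: 1·4+5·0+3·2 = 10 | 6·0+5·2 = 10
R: 1·3+5·1+3·4 = 20 | 6·0+5·4 = 20
gcd(1,5,3,6,5) = 1

Coefficients: [1, 5, 3, 6, 5]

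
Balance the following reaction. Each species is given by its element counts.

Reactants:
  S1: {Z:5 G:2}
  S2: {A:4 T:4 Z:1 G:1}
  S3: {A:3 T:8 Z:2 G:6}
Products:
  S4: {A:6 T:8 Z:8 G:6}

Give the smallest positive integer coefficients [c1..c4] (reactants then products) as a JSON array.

A: 6·0+6·4+2·3 = 30 | 5·6 = 30
T: 6·0+6·4+2·8 = 40 | 5·8 = 40
Z: 6·5+6·1+2·2 = 40 | 5·8 = 40
G: 6·2+6·1+2·6 = 30 | 5·6 = 30
gcd(6,6,2,5) = 1

Coefficients: [6, 6, 2, 5]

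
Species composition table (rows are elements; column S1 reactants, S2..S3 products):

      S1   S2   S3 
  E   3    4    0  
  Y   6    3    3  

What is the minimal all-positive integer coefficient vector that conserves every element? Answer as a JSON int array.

Coefficients: [4, 3, 5]

E: 4·3 = 12 | 3·4+5·0 = 12
Y: 4·6 = 24 | 3·3+5·3 = 24
gcd(4,3,5) = 1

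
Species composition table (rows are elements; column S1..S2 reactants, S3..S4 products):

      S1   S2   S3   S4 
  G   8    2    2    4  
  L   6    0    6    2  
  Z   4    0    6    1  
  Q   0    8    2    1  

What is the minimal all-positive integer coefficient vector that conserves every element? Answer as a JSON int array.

G: 3·8+1·2 = 26 | 1·2+6·4 = 26
L: 3·6+1·0 = 18 | 1·6+6·2 = 18
Z: 3·4+1·0 = 12 | 1·6+6·1 = 12
Q: 3·0+1·8 = 8 | 1·2+6·1 = 8
gcd(3,1,1,6) = 1

Coefficients: [3, 1, 1, 6]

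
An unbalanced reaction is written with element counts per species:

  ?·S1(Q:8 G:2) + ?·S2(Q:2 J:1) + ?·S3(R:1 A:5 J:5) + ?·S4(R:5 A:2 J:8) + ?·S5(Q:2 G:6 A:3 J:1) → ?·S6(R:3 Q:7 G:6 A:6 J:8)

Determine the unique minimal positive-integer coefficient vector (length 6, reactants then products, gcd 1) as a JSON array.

R: 3·0+4·0+3·1+3·5+5·0 = 18 | 6·3 = 18
Q: 3·8+4·2+3·0+3·0+5·2 = 42 | 6·7 = 42
G: 3·2+4·0+3·0+3·0+5·6 = 36 | 6·6 = 36
A: 3·0+4·0+3·5+3·2+5·3 = 36 | 6·6 = 36
J: 3·0+4·1+3·5+3·8+5·1 = 48 | 6·8 = 48
gcd(3,4,3,3,5,6) = 1

Coefficients: [3, 4, 3, 3, 5, 6]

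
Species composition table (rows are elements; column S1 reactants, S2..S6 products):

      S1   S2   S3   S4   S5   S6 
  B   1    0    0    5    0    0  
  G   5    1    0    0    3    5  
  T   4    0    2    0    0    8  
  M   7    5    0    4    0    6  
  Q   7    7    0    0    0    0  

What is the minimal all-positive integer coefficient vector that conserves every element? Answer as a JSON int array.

B: 5·1 = 5 | 5·0+6·0+1·5+5·0+1·0 = 5
G: 5·5 = 25 | 5·1+6·0+1·0+5·3+1·5 = 25
T: 5·4 = 20 | 5·0+6·2+1·0+5·0+1·8 = 20
M: 5·7 = 35 | 5·5+6·0+1·4+5·0+1·6 = 35
Q: 5·7 = 35 | 5·7+6·0+1·0+5·0+1·0 = 35
gcd(5,5,6,1,5,1) = 1

Coefficients: [5, 5, 6, 1, 5, 1]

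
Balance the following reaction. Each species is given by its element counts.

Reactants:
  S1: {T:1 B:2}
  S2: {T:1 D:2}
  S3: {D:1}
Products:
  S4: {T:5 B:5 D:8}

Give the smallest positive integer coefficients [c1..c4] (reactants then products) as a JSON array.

T: 5·1+5·1+6·0 = 10 | 2·5 = 10
B: 5·2+5·0+6·0 = 10 | 2·5 = 10
D: 5·0+5·2+6·1 = 16 | 2·8 = 16
gcd(5,5,6,2) = 1

Coefficients: [5, 5, 6, 2]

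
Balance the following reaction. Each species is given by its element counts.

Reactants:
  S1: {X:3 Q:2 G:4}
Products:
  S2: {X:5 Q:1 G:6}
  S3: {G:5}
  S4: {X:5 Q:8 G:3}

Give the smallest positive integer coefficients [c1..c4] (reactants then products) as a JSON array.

Coefficients: [5, 2, 1, 1]

X: 5·3 = 15 | 2·5+1·0+1·5 = 15
Q: 5·2 = 10 | 2·1+1·0+1·8 = 10
G: 5·4 = 20 | 2·6+1·5+1·3 = 20
gcd(5,2,1,1) = 1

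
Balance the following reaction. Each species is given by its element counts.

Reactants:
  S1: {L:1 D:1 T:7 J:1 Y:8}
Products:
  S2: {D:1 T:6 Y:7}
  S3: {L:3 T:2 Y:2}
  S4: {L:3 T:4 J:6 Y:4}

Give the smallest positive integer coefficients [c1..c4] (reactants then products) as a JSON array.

L: 6·1 = 6 | 6·0+1·3+1·3 = 6
D: 6·1 = 6 | 6·1+1·0+1·0 = 6
T: 6·7 = 42 | 6·6+1·2+1·4 = 42
J: 6·1 = 6 | 6·0+1·0+1·6 = 6
Y: 6·8 = 48 | 6·7+1·2+1·4 = 48
gcd(6,6,1,1) = 1

Coefficients: [6, 6, 1, 1]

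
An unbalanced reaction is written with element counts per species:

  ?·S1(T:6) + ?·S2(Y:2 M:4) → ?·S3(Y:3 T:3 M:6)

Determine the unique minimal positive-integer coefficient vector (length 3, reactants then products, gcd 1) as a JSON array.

Coefficients: [1, 3, 2]

Y: 1·0+3·2 = 6 | 2·3 = 6
T: 1·6+3·0 = 6 | 2·3 = 6
M: 1·0+3·4 = 12 | 2·6 = 12
gcd(1,3,2) = 1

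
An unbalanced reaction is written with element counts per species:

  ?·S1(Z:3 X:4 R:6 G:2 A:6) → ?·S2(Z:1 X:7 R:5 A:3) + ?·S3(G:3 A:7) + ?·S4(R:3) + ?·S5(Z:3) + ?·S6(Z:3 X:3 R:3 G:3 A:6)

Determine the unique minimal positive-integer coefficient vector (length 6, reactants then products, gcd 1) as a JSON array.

Coefficients: [6, 3, 3, 6, 4, 1]

Z: 6·3 = 18 | 3·1+3·0+6·0+4·3+1·3 = 18
X: 6·4 = 24 | 3·7+3·0+6·0+4·0+1·3 = 24
R: 6·6 = 36 | 3·5+3·0+6·3+4·0+1·3 = 36
G: 6·2 = 12 | 3·0+3·3+6·0+4·0+1·3 = 12
A: 6·6 = 36 | 3·3+3·7+6·0+4·0+1·6 = 36
gcd(6,3,3,6,4,1) = 1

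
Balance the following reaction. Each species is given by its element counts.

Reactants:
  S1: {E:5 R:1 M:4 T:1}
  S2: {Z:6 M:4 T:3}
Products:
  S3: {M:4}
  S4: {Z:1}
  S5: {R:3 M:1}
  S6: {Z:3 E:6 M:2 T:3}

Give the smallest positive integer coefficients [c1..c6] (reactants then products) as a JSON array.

Coefficients: [6, 3, 6, 3, 2, 5]

Z: 6·0+3·6 = 18 | 6·0+3·1+2·0+5·3 = 18
E: 6·5+3·0 = 30 | 6·0+3·0+2·0+5·6 = 30
R: 6·1+3·0 = 6 | 6·0+3·0+2·3+5·0 = 6
M: 6·4+3·4 = 36 | 6·4+3·0+2·1+5·2 = 36
T: 6·1+3·3 = 15 | 6·0+3·0+2·0+5·3 = 15
gcd(6,3,6,3,2,5) = 1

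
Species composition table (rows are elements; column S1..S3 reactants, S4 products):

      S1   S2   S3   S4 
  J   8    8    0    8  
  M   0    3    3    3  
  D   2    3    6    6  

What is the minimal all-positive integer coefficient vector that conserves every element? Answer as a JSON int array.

J: 3·8+2·8+3·0 = 40 | 5·8 = 40
M: 3·0+2·3+3·3 = 15 | 5·3 = 15
D: 3·2+2·3+3·6 = 30 | 5·6 = 30
gcd(3,2,3,5) = 1

Coefficients: [3, 2, 3, 5]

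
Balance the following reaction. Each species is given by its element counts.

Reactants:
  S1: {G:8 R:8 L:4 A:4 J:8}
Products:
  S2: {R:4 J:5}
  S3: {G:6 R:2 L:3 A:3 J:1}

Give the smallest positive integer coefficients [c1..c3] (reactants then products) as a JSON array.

G: 3·8 = 24 | 4·0+4·6 = 24
R: 3·8 = 24 | 4·4+4·2 = 24
L: 3·4 = 12 | 4·0+4·3 = 12
A: 3·4 = 12 | 4·0+4·3 = 12
J: 3·8 = 24 | 4·5+4·1 = 24
gcd(3,4,4) = 1

Coefficients: [3, 4, 4]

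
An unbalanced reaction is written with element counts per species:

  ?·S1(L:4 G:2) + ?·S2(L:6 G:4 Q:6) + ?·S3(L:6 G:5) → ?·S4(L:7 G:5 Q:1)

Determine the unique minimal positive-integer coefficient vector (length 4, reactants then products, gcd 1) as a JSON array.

Coefficients: [3, 1, 4, 6]

L: 3·4+1·6+4·6 = 42 | 6·7 = 42
G: 3·2+1·4+4·5 = 30 | 6·5 = 30
Q: 3·0+1·6+4·0 = 6 | 6·1 = 6
gcd(3,1,4,6) = 1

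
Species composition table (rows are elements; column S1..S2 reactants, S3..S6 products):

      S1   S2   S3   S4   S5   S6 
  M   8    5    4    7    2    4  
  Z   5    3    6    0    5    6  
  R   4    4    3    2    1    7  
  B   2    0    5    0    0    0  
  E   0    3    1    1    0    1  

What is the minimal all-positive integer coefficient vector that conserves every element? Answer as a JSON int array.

M: 5·8+3·5 = 55 | 2·4+5·7+2·2+2·4 = 55
Z: 5·5+3·3 = 34 | 2·6+5·0+2·5+2·6 = 34
R: 5·4+3·4 = 32 | 2·3+5·2+2·1+2·7 = 32
B: 5·2+3·0 = 10 | 2·5+5·0+2·0+2·0 = 10
E: 5·0+3·3 = 9 | 2·1+5·1+2·0+2·1 = 9
gcd(5,3,2,5,2,2) = 1

Coefficients: [5, 3, 2, 5, 2, 2]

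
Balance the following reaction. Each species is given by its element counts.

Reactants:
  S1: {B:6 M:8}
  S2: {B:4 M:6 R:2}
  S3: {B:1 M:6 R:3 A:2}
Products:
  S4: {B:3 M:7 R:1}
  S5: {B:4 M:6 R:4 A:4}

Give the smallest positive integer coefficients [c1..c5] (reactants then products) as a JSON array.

Coefficients: [3, 1, 4, 6, 2]

B: 3·6+1·4+4·1 = 26 | 6·3+2·4 = 26
M: 3·8+1·6+4·6 = 54 | 6·7+2·6 = 54
R: 3·0+1·2+4·3 = 14 | 6·1+2·4 = 14
A: 3·0+1·0+4·2 = 8 | 6·0+2·4 = 8
gcd(3,1,4,6,2) = 1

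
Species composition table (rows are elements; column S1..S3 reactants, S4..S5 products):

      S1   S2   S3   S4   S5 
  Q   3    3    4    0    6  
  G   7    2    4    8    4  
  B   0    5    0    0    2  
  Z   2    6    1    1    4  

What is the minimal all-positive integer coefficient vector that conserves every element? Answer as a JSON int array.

Coefficients: [4, 2, 3, 3, 5]

Q: 4·3+2·3+3·4 = 30 | 3·0+5·6 = 30
G: 4·7+2·2+3·4 = 44 | 3·8+5·4 = 44
B: 4·0+2·5+3·0 = 10 | 3·0+5·2 = 10
Z: 4·2+2·6+3·1 = 23 | 3·1+5·4 = 23
gcd(4,2,3,3,5) = 1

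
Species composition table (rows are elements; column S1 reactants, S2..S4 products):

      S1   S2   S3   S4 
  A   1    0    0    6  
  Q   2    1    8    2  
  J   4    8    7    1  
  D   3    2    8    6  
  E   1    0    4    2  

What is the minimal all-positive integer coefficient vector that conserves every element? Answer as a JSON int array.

A: 6·1 = 6 | 2·0+1·0+1·6 = 6
Q: 6·2 = 12 | 2·1+1·8+1·2 = 12
J: 6·4 = 24 | 2·8+1·7+1·1 = 24
D: 6·3 = 18 | 2·2+1·8+1·6 = 18
E: 6·1 = 6 | 2·0+1·4+1·2 = 6
gcd(6,2,1,1) = 1

Coefficients: [6, 2, 1, 1]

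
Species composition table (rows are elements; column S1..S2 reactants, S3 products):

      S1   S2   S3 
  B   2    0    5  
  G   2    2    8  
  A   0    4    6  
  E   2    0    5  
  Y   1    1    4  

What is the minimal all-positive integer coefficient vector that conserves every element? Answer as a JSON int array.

B: 5·2+3·0 = 10 | 2·5 = 10
G: 5·2+3·2 = 16 | 2·8 = 16
A: 5·0+3·4 = 12 | 2·6 = 12
E: 5·2+3·0 = 10 | 2·5 = 10
Y: 5·1+3·1 = 8 | 2·4 = 8
gcd(5,3,2) = 1

Coefficients: [5, 3, 2]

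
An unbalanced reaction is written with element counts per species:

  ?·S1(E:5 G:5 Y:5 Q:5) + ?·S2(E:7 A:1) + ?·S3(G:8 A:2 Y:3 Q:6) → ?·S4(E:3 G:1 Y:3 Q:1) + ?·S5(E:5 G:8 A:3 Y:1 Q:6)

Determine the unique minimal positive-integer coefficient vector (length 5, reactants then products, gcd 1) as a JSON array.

E: 1·5+5·7+5·0 = 40 | 5·3+5·5 = 40
G: 1·5+5·0+5·8 = 45 | 5·1+5·8 = 45
A: 1·0+5·1+5·2 = 15 | 5·0+5·3 = 15
Y: 1·5+5·0+5·3 = 20 | 5·3+5·1 = 20
Q: 1·5+5·0+5·6 = 35 | 5·1+5·6 = 35
gcd(1,5,5,5,5) = 1

Coefficients: [1, 5, 5, 5, 5]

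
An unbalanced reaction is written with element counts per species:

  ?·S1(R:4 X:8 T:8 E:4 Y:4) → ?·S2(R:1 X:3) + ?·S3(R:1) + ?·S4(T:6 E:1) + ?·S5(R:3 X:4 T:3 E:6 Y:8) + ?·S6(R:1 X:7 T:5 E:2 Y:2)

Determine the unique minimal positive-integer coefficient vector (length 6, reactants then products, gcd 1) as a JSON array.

Coefficients: [5, 6, 6, 4, 2, 2]

R: 5·4 = 20 | 6·1+6·1+4·0+2·3+2·1 = 20
X: 5·8 = 40 | 6·3+6·0+4·0+2·4+2·7 = 40
T: 5·8 = 40 | 6·0+6·0+4·6+2·3+2·5 = 40
E: 5·4 = 20 | 6·0+6·0+4·1+2·6+2·2 = 20
Y: 5·4 = 20 | 6·0+6·0+4·0+2·8+2·2 = 20
gcd(5,6,6,4,2,2) = 1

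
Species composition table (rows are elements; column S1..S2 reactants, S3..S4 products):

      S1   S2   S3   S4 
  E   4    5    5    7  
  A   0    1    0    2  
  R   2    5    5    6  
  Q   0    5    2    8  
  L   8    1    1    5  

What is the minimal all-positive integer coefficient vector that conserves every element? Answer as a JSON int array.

E: 1·4+4·5 = 24 | 2·5+2·7 = 24
A: 1·0+4·1 = 4 | 2·0+2·2 = 4
R: 1·2+4·5 = 22 | 2·5+2·6 = 22
Q: 1·0+4·5 = 20 | 2·2+2·8 = 20
L: 1·8+4·1 = 12 | 2·1+2·5 = 12
gcd(1,4,2,2) = 1

Coefficients: [1, 4, 2, 2]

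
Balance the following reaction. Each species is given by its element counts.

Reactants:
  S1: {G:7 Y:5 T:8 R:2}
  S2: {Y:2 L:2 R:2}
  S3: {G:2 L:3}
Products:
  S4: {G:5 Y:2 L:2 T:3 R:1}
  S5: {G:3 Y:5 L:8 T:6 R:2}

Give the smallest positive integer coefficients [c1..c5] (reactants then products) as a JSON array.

G: 3·7+1·0+6·2 = 33 | 6·5+1·3 = 33
Y: 3·5+1·2+6·0 = 17 | 6·2+1·5 = 17
L: 3·0+1·2+6·3 = 20 | 6·2+1·8 = 20
T: 3·8+1·0+6·0 = 24 | 6·3+1·6 = 24
R: 3·2+1·2+6·0 = 8 | 6·1+1·2 = 8
gcd(3,1,6,6,1) = 1

Coefficients: [3, 1, 6, 6, 1]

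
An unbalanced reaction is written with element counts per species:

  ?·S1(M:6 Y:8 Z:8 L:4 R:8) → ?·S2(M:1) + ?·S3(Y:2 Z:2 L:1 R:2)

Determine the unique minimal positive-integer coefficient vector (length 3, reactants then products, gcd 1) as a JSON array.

M: 1·6 = 6 | 6·1+4·0 = 6
Y: 1·8 = 8 | 6·0+4·2 = 8
Z: 1·8 = 8 | 6·0+4·2 = 8
L: 1·4 = 4 | 6·0+4·1 = 4
R: 1·8 = 8 | 6·0+4·2 = 8
gcd(1,6,4) = 1

Coefficients: [1, 6, 4]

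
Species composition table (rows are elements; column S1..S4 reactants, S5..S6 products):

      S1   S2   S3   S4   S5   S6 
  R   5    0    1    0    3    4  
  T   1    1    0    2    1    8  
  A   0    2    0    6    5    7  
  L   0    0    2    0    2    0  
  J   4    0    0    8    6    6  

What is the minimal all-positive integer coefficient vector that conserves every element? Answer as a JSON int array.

R: 2·5+5·0+3·1+2·0 = 13 | 3·3+1·4 = 13
T: 2·1+5·1+3·0+2·2 = 11 | 3·1+1·8 = 11
A: 2·0+5·2+3·0+2·6 = 22 | 3·5+1·7 = 22
L: 2·0+5·0+3·2+2·0 = 6 | 3·2+1·0 = 6
J: 2·4+5·0+3·0+2·8 = 24 | 3·6+1·6 = 24
gcd(2,5,3,2,3,1) = 1

Coefficients: [2, 5, 3, 2, 3, 1]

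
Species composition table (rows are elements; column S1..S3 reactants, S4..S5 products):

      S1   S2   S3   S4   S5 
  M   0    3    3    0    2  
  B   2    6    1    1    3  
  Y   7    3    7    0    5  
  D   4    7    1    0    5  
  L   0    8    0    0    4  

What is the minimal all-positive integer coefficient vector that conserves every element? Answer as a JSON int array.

Coefficients: [2, 3, 1, 5, 6]

M: 2·0+3·3+1·3 = 12 | 5·0+6·2 = 12
B: 2·2+3·6+1·1 = 23 | 5·1+6·3 = 23
Y: 2·7+3·3+1·7 = 30 | 5·0+6·5 = 30
D: 2·4+3·7+1·1 = 30 | 5·0+6·5 = 30
L: 2·0+3·8+1·0 = 24 | 5·0+6·4 = 24
gcd(2,3,1,5,6) = 1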